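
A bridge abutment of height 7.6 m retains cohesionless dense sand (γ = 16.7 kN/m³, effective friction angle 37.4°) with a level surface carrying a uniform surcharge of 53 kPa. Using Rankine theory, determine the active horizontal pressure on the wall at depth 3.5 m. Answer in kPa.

K_a = (1 − sin φ)/(1 + sin φ) = 0.2443.
σ_v = γz + q = 16.7 × 3.5 + 53 = 111.4 kPa.
σ_h = K_a σ_v = 0.2443 × 111.4 = 27.22 kPa.

27.2 kPa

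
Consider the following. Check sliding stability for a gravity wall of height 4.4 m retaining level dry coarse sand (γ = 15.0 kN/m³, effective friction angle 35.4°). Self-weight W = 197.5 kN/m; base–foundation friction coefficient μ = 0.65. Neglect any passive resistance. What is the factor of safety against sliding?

3.32

K_a = tan²(45° − 35.4°/2) = 0.2664.
P_a = ½K_aγH² = 0.5×0.2664×15.0×4.4² = 38.68 kN/m, acting at H/3 = 1.467 m above the base.
FS_sliding = μW / P_a = 0.65×197.5 / 38.68 = 3.319.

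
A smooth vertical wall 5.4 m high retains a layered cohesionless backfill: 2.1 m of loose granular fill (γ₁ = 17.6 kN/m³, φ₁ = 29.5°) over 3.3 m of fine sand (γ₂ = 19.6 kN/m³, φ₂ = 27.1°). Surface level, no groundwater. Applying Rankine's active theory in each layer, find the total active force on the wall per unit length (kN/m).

98.7 kN/m

K_a1 = tan²(45°−29.5°/2) = 0.3401; K_a2 = tan²(45°−27.1°/2) = 0.3741.
Layer 1: σ at base = K_a1 γ₁ h₁ = 12.57 kPa; P₁ = ½×12.57×2.1 = 13.20.
Layer 2: σ_v at top = γ₁h₁ = 36.96; σ_h top = K_a2×36.96 = 13.83; σ_h base = K_a2×(36.96+19.6×3.3) = 38.02.
P₂ = ½(13.83+38.02)×3.3 = 85.54. Total P_a = 13.20+85.54 = 98.74 kN/m.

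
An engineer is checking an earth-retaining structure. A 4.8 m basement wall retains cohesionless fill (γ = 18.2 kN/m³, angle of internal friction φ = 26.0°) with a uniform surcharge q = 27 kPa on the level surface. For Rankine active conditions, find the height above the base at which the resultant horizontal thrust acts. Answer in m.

1.91 m

K_a = 0.3905.
Triangular part P₁ = ½K_aγH² = 81.87 at H/3 = 1.600 m; rectangular part P₂ = K_a q H = 50.60 at H/2 = 2.400 m.
ȳ = (P₁·1.600 + P₂·2.400)/(P₁+P₂) = 1.906 m.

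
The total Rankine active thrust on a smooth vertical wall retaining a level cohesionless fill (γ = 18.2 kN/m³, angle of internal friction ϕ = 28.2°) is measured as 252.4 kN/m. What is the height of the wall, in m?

K_a = 0.3582. P_a = ½ K_a γ H² ⇒ H = √(2P_a/(K_a γ)).
H = √(2×252.4/(0.3582×18.2)) = 8.800 m.

8.80 m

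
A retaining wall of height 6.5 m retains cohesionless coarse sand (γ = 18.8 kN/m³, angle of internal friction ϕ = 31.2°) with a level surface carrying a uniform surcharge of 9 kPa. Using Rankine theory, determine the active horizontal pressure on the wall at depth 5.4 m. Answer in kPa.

35.1 kPa

K_a = (1 − sin φ)/(1 + sin φ) = 0.3175.
σ_v = γz + q = 18.8 × 5.4 + 9 = 110.5 kPa.
σ_h = K_a σ_v = 0.3175 × 110.5 = 35.09 kPa.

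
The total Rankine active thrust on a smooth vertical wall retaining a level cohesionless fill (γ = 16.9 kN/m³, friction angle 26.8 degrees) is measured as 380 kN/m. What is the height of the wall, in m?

K_a = 0.3785. P_a = ½ K_a γ H² ⇒ H = √(2P_a/(K_a γ)).
H = √(2×380/(0.3785×16.9)) = 10.90 m.

10.9 m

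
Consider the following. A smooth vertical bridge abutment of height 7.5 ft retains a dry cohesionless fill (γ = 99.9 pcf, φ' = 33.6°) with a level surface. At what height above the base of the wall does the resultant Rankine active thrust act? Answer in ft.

K_a = 0.2875.
The pressure distribution is triangular, so the resultant acts at H/3 above the base = 7.5/3 = 2.500 ft.

2.50 ft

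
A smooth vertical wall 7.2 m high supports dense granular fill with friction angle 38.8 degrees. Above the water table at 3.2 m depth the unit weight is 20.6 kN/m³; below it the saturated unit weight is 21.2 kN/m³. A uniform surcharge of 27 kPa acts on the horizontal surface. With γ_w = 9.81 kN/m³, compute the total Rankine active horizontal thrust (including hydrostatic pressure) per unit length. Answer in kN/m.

K_a = tan²(45° − φ/2) = 0.2296.
γ' = 21.2 − 9.81 = 11.39 kN/m³. h₂ = H − d_w = 4.0 m.
σ'_h: at surface K_a·q = 6.198; at WT K_a(q+γd_w) = 21.33; at base K_a(q+γd_w+γ'h₂) = 31.79 kPa.
P₁ = ½(6.198+21.33)×3.2 = 44.05; P₂ = ½(21.33+31.79)×4.0 = 106.2; P_w = ½γ_w h₂² = 78.48.
Total = 44.05+106.2+78.48 = 228.8 kN/m.

229 kN/m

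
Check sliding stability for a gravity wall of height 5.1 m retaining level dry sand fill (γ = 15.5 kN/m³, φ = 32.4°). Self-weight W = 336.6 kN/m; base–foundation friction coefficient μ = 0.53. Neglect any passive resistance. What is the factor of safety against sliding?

2.93

K_a = tan²(45° − 32.4°/2) = 0.3022.
P_a = ½K_aγH² = 0.5×0.3022×15.5×5.1² = 60.92 kN/m, acting at H/3 = 1.700 m above the base.
FS_sliding = μW / P_a = 0.53×336.6 / 60.92 = 2.928.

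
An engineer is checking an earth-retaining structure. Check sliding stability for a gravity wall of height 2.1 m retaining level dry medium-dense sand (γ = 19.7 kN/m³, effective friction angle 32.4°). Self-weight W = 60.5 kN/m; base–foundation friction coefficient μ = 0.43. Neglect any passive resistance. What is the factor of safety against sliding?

K_a = tan²(45° − 32.4°/2) = 0.3022.
P_a = ½K_aγH² = 0.5×0.3022×19.7×2.1² = 13.13 kN/m, acting at H/3 = 0.7000 m above the base.
FS_sliding = μW / P_a = 0.43×60.5 / 13.13 = 1.982.

1.98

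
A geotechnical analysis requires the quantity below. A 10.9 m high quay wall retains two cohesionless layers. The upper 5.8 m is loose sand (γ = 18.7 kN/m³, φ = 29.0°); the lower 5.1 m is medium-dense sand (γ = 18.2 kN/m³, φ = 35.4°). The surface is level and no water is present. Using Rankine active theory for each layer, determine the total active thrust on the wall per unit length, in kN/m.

K_a1 = tan²(45°−29.0°/2) = 0.3470; K_a2 = tan²(45°−35.4°/2) = 0.2664.
Layer 1: σ at base = K_a1 γ₁ h₁ = 37.63 kPa; P₁ = ½×37.63×5.8 = 109.1.
Layer 2: σ_v at top = γ₁h₁ = 108.5; σ_h top = K_a2×108.5 = 28.89; σ_h base = K_a2×(108.5+18.2×5.1) = 53.62.
P₂ = ½(28.89+53.62)×5.1 = 210.4. Total P_a = 109.1+210.4 = 319.5 kN/m.

320 kN/m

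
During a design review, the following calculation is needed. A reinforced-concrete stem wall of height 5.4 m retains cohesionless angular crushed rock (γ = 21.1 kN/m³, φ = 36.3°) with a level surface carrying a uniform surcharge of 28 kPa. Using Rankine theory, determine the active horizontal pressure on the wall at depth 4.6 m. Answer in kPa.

32.0 kPa

K_a = (1 − sin φ)/(1 + sin φ) = 0.2563.
σ_v = γz + q = 21.1 × 4.6 + 28 = 125.1 kPa.
σ_h = K_a σ_v = 0.2563 × 125.1 = 32.05 kPa.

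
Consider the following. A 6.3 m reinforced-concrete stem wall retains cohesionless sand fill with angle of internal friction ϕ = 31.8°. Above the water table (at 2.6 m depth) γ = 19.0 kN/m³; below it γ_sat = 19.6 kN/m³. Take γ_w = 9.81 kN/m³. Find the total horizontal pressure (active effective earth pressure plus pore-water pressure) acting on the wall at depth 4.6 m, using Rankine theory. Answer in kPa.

41.0 kPa

K_a = (1 − sin φ)/(1 + sin φ) = 0.3098.
γ' = 19.6 − 9.81 = 9.790 kN/m³.
Effective vertical stress at 4.6 m: σ'_v = 19.0×2.6 + 9.790×2.00 = 68.98 kPa.
σ'_h = K_a σ'_v = 0.3098 × 68.98 = 21.37 kPa; u = γ_w × 2.00 = 19.62 kPa.
Total σ_h = 21.37 + 19.62 = 40.99 kPa.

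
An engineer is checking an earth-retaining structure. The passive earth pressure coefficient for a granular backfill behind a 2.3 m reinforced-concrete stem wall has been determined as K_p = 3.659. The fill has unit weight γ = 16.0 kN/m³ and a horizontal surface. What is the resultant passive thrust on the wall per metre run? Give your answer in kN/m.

155 kN/m

P = ½ K_p γ H² = 0.5 × 3.659 × 16.0 × 2.3² = 154.8 kN/m.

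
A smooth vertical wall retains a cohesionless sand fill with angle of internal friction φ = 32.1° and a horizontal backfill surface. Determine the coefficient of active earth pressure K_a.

0.306

K_a = (1 − sin φ)/(1 + sin φ) = (1 − sin 32.1°)/(1 + sin 32.1°) = 0.3060.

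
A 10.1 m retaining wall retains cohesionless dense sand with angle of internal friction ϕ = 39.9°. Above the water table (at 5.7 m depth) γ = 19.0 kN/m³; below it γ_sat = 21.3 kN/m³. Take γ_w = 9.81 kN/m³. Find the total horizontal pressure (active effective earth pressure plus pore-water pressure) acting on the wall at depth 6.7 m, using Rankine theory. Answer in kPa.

K_a = (1 − sin φ)/(1 + sin φ) = 0.2184.
γ' = 21.3 − 9.81 = 11.49 kN/m³.
Effective vertical stress at 6.7 m: σ'_v = 19.0×5.7 + 11.49×1.00 = 119.8 kPa.
σ'_h = K_a σ'_v = 0.2184 × 119.8 = 26.17 kPa; u = γ_w × 1.00 = 9.810 kPa.
Total σ_h = 26.17 + 9.810 = 35.98 kPa.

36.0 kPa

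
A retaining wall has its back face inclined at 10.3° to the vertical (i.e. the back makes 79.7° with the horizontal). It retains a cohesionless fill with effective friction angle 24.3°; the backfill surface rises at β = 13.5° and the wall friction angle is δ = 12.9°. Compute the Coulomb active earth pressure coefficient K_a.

K_a = sin²(α+φ) / [sin²α · sin(α−δ) · (1 + √{sin(φ+δ)sin(φ−β) / (sin(α−δ)sin(α+β))})²].
With α = 79.7°, φ = 24.3°, δ = 12.9°, β = 13.5°: K_a = 0.5794.

0.579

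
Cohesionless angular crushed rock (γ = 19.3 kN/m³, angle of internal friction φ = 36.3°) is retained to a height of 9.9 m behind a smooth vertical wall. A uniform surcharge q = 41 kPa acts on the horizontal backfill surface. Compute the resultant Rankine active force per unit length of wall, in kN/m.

K_a = tan²(45° − φ/2) = 0.2563.
Soil triangle: ½ K_a γ H² = 0.5×0.2563×19.3×9.9² = 242.4 kN/m.
Surcharge rectangle: K_a q H = 0.2563×41×9.9 = 104.0 kN/m.
Total = 242.4 + 104.0 = 346.4 kN/m.

346 kN/m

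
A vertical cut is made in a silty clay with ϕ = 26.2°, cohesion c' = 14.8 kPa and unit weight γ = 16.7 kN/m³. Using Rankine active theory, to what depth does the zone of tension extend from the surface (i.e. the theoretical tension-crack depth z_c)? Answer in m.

2.85 m

K_a = tan²(45° − 26.2°/2) = 0.3874; √K_a = 0.6224.
The active pressure is zero where K_a γ z = 2c√K_a, so z_c = 2c/(γ√K_a) = 2×14.8/(16.7×0.6224) = 2.848 m.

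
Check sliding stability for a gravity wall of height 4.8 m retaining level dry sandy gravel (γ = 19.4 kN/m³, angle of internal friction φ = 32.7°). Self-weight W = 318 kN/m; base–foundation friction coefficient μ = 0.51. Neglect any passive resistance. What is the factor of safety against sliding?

2.43

K_a = tan²(45° − 32.7°/2) = 0.2985.
P_a = ½K_aγH² = 0.5×0.2985×19.4×4.8² = 66.71 kN/m, acting at H/3 = 1.600 m above the base.
FS_sliding = μW / P_a = 0.51×318 / 66.71 = 2.431.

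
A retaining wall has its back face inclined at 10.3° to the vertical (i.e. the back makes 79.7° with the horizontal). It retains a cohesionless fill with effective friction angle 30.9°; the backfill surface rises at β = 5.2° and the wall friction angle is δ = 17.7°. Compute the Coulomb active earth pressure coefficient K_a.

0.396

K_a = sin²(α+φ) / [sin²α · sin(α−δ) · (1 + √{sin(φ+δ)sin(φ−β) / (sin(α−δ)sin(α+β))})²].
With α = 79.7°, φ = 30.9°, δ = 17.7°, β = 5.2°: K_a = 0.3964.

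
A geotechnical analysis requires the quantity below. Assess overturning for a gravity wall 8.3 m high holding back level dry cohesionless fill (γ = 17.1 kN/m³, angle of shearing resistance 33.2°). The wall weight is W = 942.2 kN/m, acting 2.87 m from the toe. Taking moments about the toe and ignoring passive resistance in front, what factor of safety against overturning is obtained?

5.68

K_a = tan²(45° − 33.2°/2) = 0.2924.
P_a = ½K_aγH² = 0.5×0.2924×17.1×8.3² = 172.2 kN/m, acting at H/3 = 2.767 m above the base.
Overturning moment M_o = P_a × H/3 = 172.2 × 2.767 = 476.4.
Resisting moment M_r = W × 2.87 = 942.2 × 2.87 = 2704.
FS_overturning = M_r/M_o = 2704/476.4 = 5.676.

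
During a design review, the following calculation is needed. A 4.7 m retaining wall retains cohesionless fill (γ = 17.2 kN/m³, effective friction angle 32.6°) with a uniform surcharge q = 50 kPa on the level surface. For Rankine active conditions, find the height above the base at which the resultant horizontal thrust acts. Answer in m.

K_a = 0.2997.
Triangular part P₁ = ½K_aγH² = 56.94 at H/3 = 1.567 m; rectangular part P₂ = K_a q H = 70.44 at H/2 = 2.350 m.
ȳ = (P₁·1.567 + P₂·2.350)/(P₁+P₂) = 2.000 m.

2.00 m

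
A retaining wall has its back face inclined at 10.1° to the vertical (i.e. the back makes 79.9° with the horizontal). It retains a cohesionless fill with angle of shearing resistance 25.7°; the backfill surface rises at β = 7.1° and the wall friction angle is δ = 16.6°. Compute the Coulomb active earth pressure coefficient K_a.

K_a = sin²(α+φ) / [sin²α · sin(α−δ) · (1 + √{sin(φ+δ)sin(φ−β) / (sin(α−δ)sin(α+β))})²].
With α = 79.9°, φ = 25.7°, δ = 16.6°, β = 7.1°: K_a = 0.4822.

0.482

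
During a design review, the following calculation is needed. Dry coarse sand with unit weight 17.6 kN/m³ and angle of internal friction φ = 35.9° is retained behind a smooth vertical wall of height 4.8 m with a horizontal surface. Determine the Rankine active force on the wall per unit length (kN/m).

52.9 kN/m

K_a = tan²(45° − φ/2) = 0.2607.
P_a = ½ K_a γ H² = 0.5 × 0.2607 × 17.6 × 4.8² = 52.87 kN/m.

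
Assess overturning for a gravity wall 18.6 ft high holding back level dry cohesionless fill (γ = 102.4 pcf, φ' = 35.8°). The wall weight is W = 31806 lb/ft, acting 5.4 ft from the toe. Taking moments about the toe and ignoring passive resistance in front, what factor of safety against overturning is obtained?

5.97

K_a = tan²(45° − 35.8°/2) = 0.2619.
P_a = ½K_aγH² = 0.5×0.2619×102.4×18.6² = 4638 lb/ft, acting at H/3 = 6.200 ft above the base.
Overturning moment M_o = P_a × H/3 = 4638 × 6.200 = 28760.
Resisting moment M_r = W × 5.4 = 31806 × 5.4 = 171800.
FS_overturning = M_r/M_o = 171800/28760 = 5.972.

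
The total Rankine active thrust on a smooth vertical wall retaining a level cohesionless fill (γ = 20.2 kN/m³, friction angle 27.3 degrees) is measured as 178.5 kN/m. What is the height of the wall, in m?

K_a = 0.3711. P_a = ½ K_a γ H² ⇒ H = √(2P_a/(K_a γ)).
H = √(2×178.5/(0.3711×20.2)) = 6.901 m.

6.90 m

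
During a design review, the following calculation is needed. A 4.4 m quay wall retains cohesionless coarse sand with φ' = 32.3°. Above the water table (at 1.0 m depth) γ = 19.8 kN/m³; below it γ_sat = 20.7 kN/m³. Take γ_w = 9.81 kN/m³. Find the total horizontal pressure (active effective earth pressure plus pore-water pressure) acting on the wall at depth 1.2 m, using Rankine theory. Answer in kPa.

8.63 kPa

K_a = (1 − sin φ)/(1 + sin φ) = 0.3035.
γ' = 20.7 − 9.81 = 10.89 kN/m³.
Effective vertical stress at 1.2 m: σ'_v = 19.8×1.0 + 10.89×0.200 = 21.98 kPa.
σ'_h = K_a σ'_v = 0.3035 × 21.98 = 6.670 kPa; u = γ_w × 0.200 = 1.962 kPa.
Total σ_h = 6.670 + 1.962 = 8.632 kPa.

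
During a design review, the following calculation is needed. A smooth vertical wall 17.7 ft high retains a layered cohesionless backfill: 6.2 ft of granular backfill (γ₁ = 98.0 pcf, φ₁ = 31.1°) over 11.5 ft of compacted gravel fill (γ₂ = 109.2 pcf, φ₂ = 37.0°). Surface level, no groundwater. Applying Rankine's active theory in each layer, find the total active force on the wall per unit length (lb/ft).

K_a1 = tan²(45°−31.1°/2) = 0.3188; K_a2 = tan²(45°−37.0°/2) = 0.2486.
Layer 1: σ at base = K_a1 γ₁ h₁ = 193.7 psf; P₁ = ½×193.7×6.2 = 600.5.
Layer 2: σ_v at top = γ₁h₁ = 607.6; σ_h top = K_a2×607.6 = 151.0; σ_h base = K_a2×(607.6+109.2×11.5) = 463.2.
P₂ = ½(151.0+463.2)×11.5 = 3532. Total P_a = 600.5+3532 = 4132 lb/ft.

4130 lb/ft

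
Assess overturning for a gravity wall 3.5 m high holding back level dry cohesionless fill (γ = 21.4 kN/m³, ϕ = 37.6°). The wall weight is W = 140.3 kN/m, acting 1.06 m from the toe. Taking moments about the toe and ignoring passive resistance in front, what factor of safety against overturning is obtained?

K_a = tan²(45° − 37.6°/2) = 0.2421.
P_a = ½K_aγH² = 0.5×0.2421×21.4×3.5² = 31.74 kN/m, acting at H/3 = 1.167 m above the base.
Overturning moment M_o = P_a × H/3 = 31.74 × 1.167 = 37.03.
Resisting moment M_r = W × 1.06 = 140.3 × 1.06 = 148.7.
FS_overturning = M_r/M_o = 148.7/37.03 = 4.017.

4.02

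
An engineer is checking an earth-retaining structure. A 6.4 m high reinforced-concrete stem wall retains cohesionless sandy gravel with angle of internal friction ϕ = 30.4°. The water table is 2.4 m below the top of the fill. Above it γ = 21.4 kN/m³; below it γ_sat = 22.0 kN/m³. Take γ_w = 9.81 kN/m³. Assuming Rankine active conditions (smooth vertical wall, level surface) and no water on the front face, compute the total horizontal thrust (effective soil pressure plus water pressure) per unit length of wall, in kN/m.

198 kN/m

K_a = tan²(45° − φ/2) = 0.3280.
γ' = 22.0 − 9.81 = 12.19 kN/m³. Depth below WT = 4.0 m.
σ'_h at WT = K_a γ d_w = 16.85 kPa; at base = 16.85 + K_a γ' × 4.0 = 32.84 kPa.
P₁ (0–2.4 m) = ½×16.85×2.4 = 20.21. P₂ (2.4–6.4 m) = ½(16.85+32.84)×4.0 = 99.37.
P_w = ½ γ_w h₂² = 0.5×9.81×4.0² = 78.48. Total = 20.21+99.37+78.48 = 198.1 kN/m.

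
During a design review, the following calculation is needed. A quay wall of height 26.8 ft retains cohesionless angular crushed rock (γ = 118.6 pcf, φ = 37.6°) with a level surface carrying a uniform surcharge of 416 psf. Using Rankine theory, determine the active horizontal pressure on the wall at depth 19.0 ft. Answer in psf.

646 psf

K_a = (1 − sin φ)/(1 + sin φ) = 0.2421.
σ_v = γz + q = 118.6 × 19.0 + 416 = 2669 psf.
σ_h = K_a σ_v = 0.2421 × 2669 = 646.3 psf.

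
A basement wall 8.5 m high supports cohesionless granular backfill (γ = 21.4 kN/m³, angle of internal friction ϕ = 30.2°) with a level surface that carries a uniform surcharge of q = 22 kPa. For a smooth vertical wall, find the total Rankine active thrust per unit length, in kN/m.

317 kN/m

K_a = tan²(45° − φ/2) = 0.3307.
Soil triangle: ½ K_a γ H² = 0.5×0.3307×21.4×8.5² = 255.6 kN/m.
Surcharge rectangle: K_a q H = 0.3307×22×8.5 = 61.83 kN/m.
Total = 255.6 + 61.83 = 317.5 kN/m.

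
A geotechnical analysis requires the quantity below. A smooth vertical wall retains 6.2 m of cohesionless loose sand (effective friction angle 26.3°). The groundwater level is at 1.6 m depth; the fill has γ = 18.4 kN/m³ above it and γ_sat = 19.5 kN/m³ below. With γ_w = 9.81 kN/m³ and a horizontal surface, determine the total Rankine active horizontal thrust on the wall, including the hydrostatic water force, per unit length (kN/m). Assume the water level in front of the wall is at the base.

205 kN/m

K_a = tan²(45° − φ/2) = 0.3859.
γ' = 19.5 − 9.81 = 9.690 kN/m³. Depth below WT = 4.6 m.
σ'_h at WT = K_a γ d_w = 11.36 kPa; at base = 11.36 + K_a γ' × 4.6 = 28.56 kPa.
P₁ (0–1.6 m) = ½×11.36×1.6 = 9.089. P₂ (1.6–6.2 m) = ½(11.36+28.56)×4.6 = 91.83.
P_w = ½ γ_w h₂² = 0.5×9.81×4.6² = 103.8. Total = 9.089+91.83+103.8 = 204.7 kN/m.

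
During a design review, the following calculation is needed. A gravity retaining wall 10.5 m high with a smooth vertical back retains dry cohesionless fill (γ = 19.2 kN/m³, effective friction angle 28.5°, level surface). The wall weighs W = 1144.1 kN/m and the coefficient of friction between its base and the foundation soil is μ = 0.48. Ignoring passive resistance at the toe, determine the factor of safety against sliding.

1.47

K_a = tan²(45° − 28.5°/2) = 0.3540.
P_a = ½K_aγH² = 0.5×0.3540×19.2×10.5² = 374.6 kN/m, acting at H/3 = 3.500 m above the base.
FS_sliding = μW / P_a = 0.48×1144.1 / 374.6 = 1.466.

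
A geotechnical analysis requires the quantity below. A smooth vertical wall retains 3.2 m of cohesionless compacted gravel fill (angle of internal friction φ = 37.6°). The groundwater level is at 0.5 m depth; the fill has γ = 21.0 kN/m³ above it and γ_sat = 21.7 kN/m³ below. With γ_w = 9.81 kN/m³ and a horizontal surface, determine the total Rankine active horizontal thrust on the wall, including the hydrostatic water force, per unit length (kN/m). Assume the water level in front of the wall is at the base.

K_a = tan²(45° − φ/2) = 0.2421.
γ' = 21.7 − 9.81 = 11.89 kN/m³. Depth below WT = 2.7 m.
σ'_h at WT = K_a γ d_w = 2.542 kPa; at base = 2.542 + K_a γ' × 2.7 = 10.32 kPa.
P₁ (0–0.5 m) = ½×2.542×0.5 = 0.6356. P₂ (0.5–3.2 m) = ½(2.542+10.32)×2.7 = 17.36.
P_w = ½ γ_w h₂² = 0.5×9.81×2.7² = 35.76. Total = 0.6356+17.36+35.76 = 53.75 kN/m.

53.8 kN/m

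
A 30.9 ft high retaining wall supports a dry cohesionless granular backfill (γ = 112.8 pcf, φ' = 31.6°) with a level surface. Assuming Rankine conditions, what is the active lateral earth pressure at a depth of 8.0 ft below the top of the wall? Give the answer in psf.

K_a = (1 − sin φ)/(1 + sin φ) = 0.3123.
σ_h = K_a γ z = 0.3123 × 112.8 × 8.0 = 281.9 psf.

282 psf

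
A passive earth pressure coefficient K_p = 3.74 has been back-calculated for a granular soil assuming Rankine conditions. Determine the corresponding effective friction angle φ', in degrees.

35.3°

K_p = (1+sin φ)/(1−sin φ) ⇒ sin φ = (K_p − 1)/(K_p + 1) = 0.5781.
φ = arcsin(0.5781) = 35.31°.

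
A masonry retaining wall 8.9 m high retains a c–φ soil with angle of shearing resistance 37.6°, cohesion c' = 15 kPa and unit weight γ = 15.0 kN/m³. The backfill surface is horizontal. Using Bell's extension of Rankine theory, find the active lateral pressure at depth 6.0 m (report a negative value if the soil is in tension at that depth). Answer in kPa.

K_a = (1 − sin φ)/(1 + sin φ) = 0.2421.
σ_a = K_a γ z − 2c√K_a = 0.2421×15.0×6.0 − 2×15×0.4921 = 7.029 kPa.

7.03 kPa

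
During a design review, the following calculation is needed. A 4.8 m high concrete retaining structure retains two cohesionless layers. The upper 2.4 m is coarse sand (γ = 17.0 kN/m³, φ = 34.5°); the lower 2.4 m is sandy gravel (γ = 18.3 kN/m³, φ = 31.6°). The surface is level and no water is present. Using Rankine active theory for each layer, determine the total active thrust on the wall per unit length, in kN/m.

K_a1 = tan²(45°−34.5°/2) = 0.2768; K_a2 = tan²(45°−31.6°/2) = 0.3123.
Layer 1: σ at base = K_a1 γ₁ h₁ = 11.29 kPa; P₁ = ½×11.29×2.4 = 13.55.
Layer 2: σ_v at top = γ₁h₁ = 40.80; σ_h top = K_a2×40.80 = 12.74; σ_h base = K_a2×(40.80+18.3×2.4) = 26.46.
P₂ = ½(12.74+26.46)×2.4 = 47.05. Total P_a = 13.55+47.05 = 60.60 kN/m.

60.6 kN/m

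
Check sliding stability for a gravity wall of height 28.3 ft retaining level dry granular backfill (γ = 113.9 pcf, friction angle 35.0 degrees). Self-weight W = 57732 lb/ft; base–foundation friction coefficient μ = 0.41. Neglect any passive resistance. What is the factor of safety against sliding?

K_a = tan²(45° − 35.0°/2) = 0.2710.
P_a = ½K_aγH² = 0.5×0.2710×113.9×28.3² = 12360 lb/ft, acting at H/3 = 9.433 ft above the base.
FS_sliding = μW / P_a = 0.41×57732 / 12360 = 1.915.

1.92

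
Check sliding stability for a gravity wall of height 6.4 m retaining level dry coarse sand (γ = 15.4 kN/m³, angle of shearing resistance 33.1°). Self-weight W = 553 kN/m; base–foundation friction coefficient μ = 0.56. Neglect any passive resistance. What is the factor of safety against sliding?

3.34

K_a = tan²(45° − 33.1°/2) = 0.2936.
P_a = ½K_aγH² = 0.5×0.2936×15.4×6.4² = 92.59 kN/m, acting at H/3 = 2.133 m above the base.
FS_sliding = μW / P_a = 0.56×553 / 92.59 = 3.345.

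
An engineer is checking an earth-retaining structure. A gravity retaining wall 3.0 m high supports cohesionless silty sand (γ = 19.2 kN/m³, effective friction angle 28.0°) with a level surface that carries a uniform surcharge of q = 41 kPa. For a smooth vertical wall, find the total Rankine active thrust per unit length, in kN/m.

75.6 kN/m

K_a = tan²(45° − φ/2) = 0.3610.
Soil triangle: ½ K_a γ H² = 0.5×0.3610×19.2×3.0² = 31.19 kN/m.
Surcharge rectangle: K_a q H = 0.3610×41×3.0 = 44.41 kN/m.
Total = 31.19 + 44.41 = 75.60 kN/m.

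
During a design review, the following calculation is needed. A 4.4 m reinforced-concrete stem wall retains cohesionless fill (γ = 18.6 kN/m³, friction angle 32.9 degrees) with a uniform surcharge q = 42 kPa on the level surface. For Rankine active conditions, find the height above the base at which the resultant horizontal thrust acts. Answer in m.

K_a = 0.2960.
Triangular part P₁ = ½K_aγH² = 53.30 at H/3 = 1.467 m; rectangular part P₂ = K_a q H = 54.71 at H/2 = 2.200 m.
ȳ = (P₁·1.467 + P₂·2.200)/(P₁+P₂) = 1.838 m.

1.84 m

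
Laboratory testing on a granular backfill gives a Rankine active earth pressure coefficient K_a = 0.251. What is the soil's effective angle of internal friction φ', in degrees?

K_a = tan²(45° − φ/2) ⇒ 45° − φ/2 = arctan(√0.251) = 26.61°.
φ = 2(45° − 26.61°) = 36.78°.

36.8°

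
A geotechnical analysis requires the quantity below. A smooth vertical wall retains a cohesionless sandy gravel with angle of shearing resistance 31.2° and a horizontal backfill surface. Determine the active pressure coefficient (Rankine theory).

0.317

K_a = (1 − sin φ)/(1 + sin φ) = (1 − sin 31.2°)/(1 + sin 31.2°) = 0.3175.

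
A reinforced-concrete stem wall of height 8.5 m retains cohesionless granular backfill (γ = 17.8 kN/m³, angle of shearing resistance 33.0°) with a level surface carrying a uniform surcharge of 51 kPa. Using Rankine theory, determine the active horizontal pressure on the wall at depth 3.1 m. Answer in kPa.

K_a = (1 − sin φ)/(1 + sin φ) = 0.2948.
σ_v = γz + q = 17.8 × 3.1 + 51 = 106.2 kPa.
σ_h = K_a σ_v = 0.2948 × 106.2 = 31.30 kPa.

31.3 kPa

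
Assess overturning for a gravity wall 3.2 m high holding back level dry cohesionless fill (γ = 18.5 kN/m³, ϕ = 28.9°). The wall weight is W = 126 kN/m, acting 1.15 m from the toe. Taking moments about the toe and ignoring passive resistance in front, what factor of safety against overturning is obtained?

K_a = tan²(45° − 28.9°/2) = 0.3484.
P_a = ½K_aγH² = 0.5×0.3484×18.5×3.2² = 33.00 kN/m, acting at H/3 = 1.067 m above the base.
Overturning moment M_o = P_a × H/3 = 33.00 × 1.067 = 35.20.
Resisting moment M_r = W × 1.15 = 126 × 1.15 = 144.9.
FS_overturning = M_r/M_o = 144.9/35.20 = 4.117.

4.12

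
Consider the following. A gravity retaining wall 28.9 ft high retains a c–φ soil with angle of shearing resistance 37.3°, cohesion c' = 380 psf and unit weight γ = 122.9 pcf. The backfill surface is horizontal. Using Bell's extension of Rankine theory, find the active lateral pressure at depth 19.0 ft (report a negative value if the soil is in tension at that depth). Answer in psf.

196 psf

K_a = (1 − sin φ)/(1 + sin φ) = 0.2453.
σ_a = K_a γ z − 2c√K_a = 0.2453×122.9×19.0 − 2×380×0.4953 = 196.5 psf.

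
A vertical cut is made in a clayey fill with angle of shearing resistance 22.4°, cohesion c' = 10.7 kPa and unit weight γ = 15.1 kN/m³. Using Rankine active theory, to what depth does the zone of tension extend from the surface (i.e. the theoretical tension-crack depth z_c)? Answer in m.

2.12 m

K_a = tan²(45° − 22.4°/2) = 0.4482; √K_a = 0.6694.
The active pressure is zero where K_a γ z = 2c√K_a, so z_c = 2c/(γ√K_a) = 2×10.7/(15.1×0.6694) = 2.117 m.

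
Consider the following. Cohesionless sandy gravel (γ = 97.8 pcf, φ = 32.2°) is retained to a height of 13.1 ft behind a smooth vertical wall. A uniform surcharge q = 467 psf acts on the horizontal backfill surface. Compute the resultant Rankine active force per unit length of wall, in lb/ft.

K_a = tan²(45° − φ/2) = 0.3047.
Soil triangle: ½ K_a γ H² = 0.5×0.3047×97.8×13.1² = 2557 lb/ft.
Surcharge rectangle: K_a q H = 0.3047×467×13.1 = 1864 lb/ft.
Total = 2557 + 1864 = 4422 lb/ft.

4420 lb/ft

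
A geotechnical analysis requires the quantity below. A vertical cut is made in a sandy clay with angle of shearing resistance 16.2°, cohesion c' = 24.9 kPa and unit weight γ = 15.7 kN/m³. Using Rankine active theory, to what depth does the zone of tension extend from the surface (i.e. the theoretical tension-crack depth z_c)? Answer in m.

4.22 m

K_a = tan²(45° − 16.2°/2) = 0.5637; √K_a = 0.7508.
The active pressure is zero where K_a γ z = 2c√K_a, so z_c = 2c/(γ√K_a) = 2×24.9/(15.7×0.7508) = 4.225 m.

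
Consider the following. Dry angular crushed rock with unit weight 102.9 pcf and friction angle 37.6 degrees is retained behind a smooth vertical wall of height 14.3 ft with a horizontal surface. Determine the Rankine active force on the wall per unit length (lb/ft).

2550 lb/ft

K_a = tan²(45° − φ/2) = 0.2421.
P_a = ½ K_a γ H² = 0.5 × 0.2421 × 102.9 × 14.3² = 2547 lb/ft.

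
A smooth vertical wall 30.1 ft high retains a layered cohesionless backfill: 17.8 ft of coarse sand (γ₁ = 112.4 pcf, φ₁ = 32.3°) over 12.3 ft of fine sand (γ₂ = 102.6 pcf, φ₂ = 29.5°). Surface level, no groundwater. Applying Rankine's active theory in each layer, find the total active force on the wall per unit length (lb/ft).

16400 lb/ft

K_a1 = tan²(45°−32.3°/2) = 0.3035; K_a2 = tan²(45°−29.5°/2) = 0.3401.
Layer 1: σ at base = K_a1 γ₁ h₁ = 607.2 psf; P₁ = ½×607.2×17.8 = 5404.
Layer 2: σ_v at top = γ₁h₁ = 2001; σ_h top = K_a2×2001 = 680.4; σ_h base = K_a2×(2001+102.6×12.3) = 1110.
P₂ = ½(680.4+1110)×12.3 = 11010. Total P_a = 5404+11010 = 16410 lb/ft.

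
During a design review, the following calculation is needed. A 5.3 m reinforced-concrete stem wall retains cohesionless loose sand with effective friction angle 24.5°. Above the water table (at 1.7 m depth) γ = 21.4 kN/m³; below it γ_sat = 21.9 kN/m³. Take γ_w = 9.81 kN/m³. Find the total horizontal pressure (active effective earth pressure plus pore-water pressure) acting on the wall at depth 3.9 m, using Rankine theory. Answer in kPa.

47.6 kPa

K_a = (1 − sin φ)/(1 + sin φ) = 0.4137.
γ' = 21.9 − 9.81 = 12.09 kN/m³.
Effective vertical stress at 3.9 m: σ'_v = 21.4×1.7 + 12.09×2.20 = 62.98 kPa.
σ'_h = K_a σ'_v = 0.4137 × 62.98 = 26.06 kPa; u = γ_w × 2.20 = 21.58 kPa.
Total σ_h = 26.06 + 21.58 = 47.64 kPa.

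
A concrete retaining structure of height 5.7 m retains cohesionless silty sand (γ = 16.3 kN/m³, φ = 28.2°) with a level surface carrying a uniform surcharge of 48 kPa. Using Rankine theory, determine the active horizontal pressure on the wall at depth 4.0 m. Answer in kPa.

40.5 kPa

K_a = (1 − sin φ)/(1 + sin φ) = 0.3582.
σ_v = γz + q = 16.3 × 4.0 + 48 = 113.2 kPa.
σ_h = K_a σ_v = 0.3582 × 113.2 = 40.55 kPa.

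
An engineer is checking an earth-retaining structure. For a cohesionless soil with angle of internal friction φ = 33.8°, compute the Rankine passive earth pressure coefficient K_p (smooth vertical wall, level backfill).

K_p = (1 + sin φ)/(1 − sin φ) = tan²(45° + 33.8°/2) = 3.508.

3.51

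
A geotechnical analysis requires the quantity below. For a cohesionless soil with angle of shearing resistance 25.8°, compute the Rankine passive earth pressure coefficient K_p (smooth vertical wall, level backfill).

K_p = (1 + sin φ)/(1 − sin φ) = tan²(45° + 25.8°/2) = 2.541.

2.54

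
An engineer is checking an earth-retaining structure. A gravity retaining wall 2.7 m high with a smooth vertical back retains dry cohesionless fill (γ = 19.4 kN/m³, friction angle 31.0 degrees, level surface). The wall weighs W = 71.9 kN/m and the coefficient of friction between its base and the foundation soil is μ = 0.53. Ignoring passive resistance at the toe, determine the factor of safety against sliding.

1.68

K_a = tan²(45° − 31.0°/2) = 0.3201.
P_a = ½K_aγH² = 0.5×0.3201×19.4×2.7² = 22.64 kN/m, acting at H/3 = 0.9000 m above the base.
FS_sliding = μW / P_a = 0.53×71.9 / 22.64 = 1.684.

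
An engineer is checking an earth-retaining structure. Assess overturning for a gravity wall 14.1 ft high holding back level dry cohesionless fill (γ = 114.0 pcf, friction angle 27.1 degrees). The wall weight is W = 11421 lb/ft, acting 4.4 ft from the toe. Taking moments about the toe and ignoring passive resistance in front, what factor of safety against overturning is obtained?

2.52

K_a = tan²(45° − 27.1°/2) = 0.3741.
P_a = ½K_aγH² = 0.5×0.3741×114.0×14.1² = 4239 lb/ft, acting at H/3 = 4.700 ft above the base.
Overturning moment M_o = P_a × H/3 = 4239 × 4.700 = 19920.
Resisting moment M_r = W × 4.4 = 11421 × 4.4 = 50250.
FS_overturning = M_r/M_o = 50250/19920 = 2.522.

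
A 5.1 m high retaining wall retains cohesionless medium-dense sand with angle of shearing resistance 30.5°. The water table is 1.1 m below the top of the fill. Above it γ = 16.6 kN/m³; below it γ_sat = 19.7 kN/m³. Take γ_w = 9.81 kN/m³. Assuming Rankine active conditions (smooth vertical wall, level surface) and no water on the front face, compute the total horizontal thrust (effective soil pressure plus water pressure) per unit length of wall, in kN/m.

131 kN/m

K_a = tan²(45° − φ/2) = 0.3267.
γ' = 19.7 − 9.81 = 9.890 kN/m³. Depth below WT = 4.0 m.
σ'_h at WT = K_a γ d_w = 5.965 kPa; at base = 5.965 + K_a γ' × 4.0 = 18.89 kPa.
P₁ (0–1.1 m) = ½×5.965×1.1 = 3.281. P₂ (1.1–5.1 m) = ½(5.965+18.89)×4.0 = 49.71.
P_w = ½ γ_w h₂² = 0.5×9.81×4.0² = 78.48. Total = 3.281+49.71+78.48 = 131.5 kN/m.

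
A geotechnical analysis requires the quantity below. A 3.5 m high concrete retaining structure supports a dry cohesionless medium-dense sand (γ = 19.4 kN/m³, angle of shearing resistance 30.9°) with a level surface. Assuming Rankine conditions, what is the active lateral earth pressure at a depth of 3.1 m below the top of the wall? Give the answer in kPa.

K_a = (1 − sin φ)/(1 + sin φ) = 0.3214.
σ_h = K_a γ z = 0.3214 × 19.4 × 3.1 = 19.33 kPa.

19.3 kPa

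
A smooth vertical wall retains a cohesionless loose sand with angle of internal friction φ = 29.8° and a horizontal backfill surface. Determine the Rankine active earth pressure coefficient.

0.336

K_a = (1 − sin φ)/(1 + sin φ) = (1 − sin 29.8°)/(1 + sin 29.8°) = 0.3360.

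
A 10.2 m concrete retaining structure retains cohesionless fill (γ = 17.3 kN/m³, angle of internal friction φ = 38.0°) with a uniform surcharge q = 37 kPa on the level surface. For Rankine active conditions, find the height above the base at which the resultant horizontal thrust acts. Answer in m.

K_a = 0.2379.
Triangular part P₁ = ½K_aγH² = 214.1 at H/3 = 3.400 m; rectangular part P₂ = K_a q H = 89.78 at H/2 = 5.100 m.
ȳ = (P₁·3.400 + P₂·5.100)/(P₁+P₂) = 3.902 m.

3.90 m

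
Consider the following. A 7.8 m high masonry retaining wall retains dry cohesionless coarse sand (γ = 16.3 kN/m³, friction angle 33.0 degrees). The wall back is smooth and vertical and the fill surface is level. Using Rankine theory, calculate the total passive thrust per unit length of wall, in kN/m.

1680 kN/m

K_p = tan²(45° + φ/2) = 3.392.
P_p = ½ K_p γ H² = 0.5 × 3.392 × 16.3 × 7.8² = 1682 kN/m.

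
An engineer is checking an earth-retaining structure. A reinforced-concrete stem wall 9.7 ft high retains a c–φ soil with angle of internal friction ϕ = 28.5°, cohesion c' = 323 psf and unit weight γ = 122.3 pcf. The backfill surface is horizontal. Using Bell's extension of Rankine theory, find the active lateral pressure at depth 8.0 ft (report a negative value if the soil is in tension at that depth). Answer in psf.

-38.0 psf

K_a = (1 − sin φ)/(1 + sin φ) = 0.3540.
σ_a = K_a γ z − 2c√K_a = 0.3540×122.3×8.0 − 2×323×0.5949 = -38.02 psf.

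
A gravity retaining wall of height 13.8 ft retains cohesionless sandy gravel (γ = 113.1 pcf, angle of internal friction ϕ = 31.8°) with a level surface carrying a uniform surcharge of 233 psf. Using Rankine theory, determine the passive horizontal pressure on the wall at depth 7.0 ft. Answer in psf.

3310 psf

K_p = (1 + sin φ)/(1 − sin φ) = 3.228.
σ_v = γz + q = 113.1 × 7.0 + 233 = 1025 psf.
σ_h = K_p σ_v = 3.228 × 1025 = 3308 psf.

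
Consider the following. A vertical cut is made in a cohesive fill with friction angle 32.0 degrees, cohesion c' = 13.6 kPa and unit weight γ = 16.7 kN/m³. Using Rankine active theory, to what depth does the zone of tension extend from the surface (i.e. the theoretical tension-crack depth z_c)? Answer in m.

2.94 m

K_a = tan²(45° − 32.0°/2) = 0.3073; √K_a = 0.5543.
The active pressure is zero where K_a γ z = 2c√K_a, so z_c = 2c/(γ√K_a) = 2×13.6/(16.7×0.5543) = 2.938 m.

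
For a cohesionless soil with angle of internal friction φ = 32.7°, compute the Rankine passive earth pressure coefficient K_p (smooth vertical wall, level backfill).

3.35

K_p = (1 + sin φ)/(1 − sin φ) = tan²(45° + 32.7°/2) = 3.350.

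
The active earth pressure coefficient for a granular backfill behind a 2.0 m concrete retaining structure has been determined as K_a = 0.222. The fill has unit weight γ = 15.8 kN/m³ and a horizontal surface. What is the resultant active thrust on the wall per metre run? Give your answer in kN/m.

P = ½ K_a γ H² = 0.5 × 0.222 × 15.8 × 2.0² = 7.015 kN/m.

7.02 kN/m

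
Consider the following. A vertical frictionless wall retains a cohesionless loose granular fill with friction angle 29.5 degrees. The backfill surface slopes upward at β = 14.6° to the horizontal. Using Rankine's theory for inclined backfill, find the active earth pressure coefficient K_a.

0.379

K_a = cos β · (cos β − √(cos²β − cos²φ)) / (cos β + √(cos²β − cos²φ)).
cos β = 0.9677, cos φ = 0.8704, √(cos²β − cos²φ) = 0.4230.
K_a = 0.9677 × (0.9677 − 0.4230)/(0.9677 + 0.4230) = 0.3790.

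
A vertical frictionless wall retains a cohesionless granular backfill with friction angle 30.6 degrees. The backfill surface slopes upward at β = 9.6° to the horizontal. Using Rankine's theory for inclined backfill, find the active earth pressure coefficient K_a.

0.339

K_a = cos β · (cos β − √(cos²β − cos²φ)) / (cos β + √(cos²β − cos²φ)).
cos β = 0.9860, cos φ = 0.8607, √(cos²β − cos²φ) = 0.4809.
K_a = 0.9860 × (0.9860 − 0.4809)/(0.9860 + 0.4809) = 0.3395.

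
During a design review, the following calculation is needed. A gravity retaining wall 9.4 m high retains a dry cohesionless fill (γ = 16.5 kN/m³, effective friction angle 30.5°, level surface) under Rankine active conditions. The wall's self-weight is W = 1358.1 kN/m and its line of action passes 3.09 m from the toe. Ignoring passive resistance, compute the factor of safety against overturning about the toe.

K_a = tan²(45° − 30.5°/2) = 0.3267.
P_a = ½K_aγH² = 0.5×0.3267×16.5×9.4² = 238.1 kN/m, acting at H/3 = 3.133 m above the base.
Overturning moment M_o = P_a × H/3 = 238.1 × 3.133 = 746.1.
Resisting moment M_r = W × 3.09 = 1358.1 × 3.09 = 4197.
FS_overturning = M_r/M_o = 4197/746.1 = 5.624.

5.62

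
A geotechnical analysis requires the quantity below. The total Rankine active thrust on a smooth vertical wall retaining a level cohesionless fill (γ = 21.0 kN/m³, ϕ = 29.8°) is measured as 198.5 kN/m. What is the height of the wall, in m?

7.50 m

K_a = 0.3360. P_a = ½ K_a γ H² ⇒ H = √(2P_a/(K_a γ)).
H = √(2×198.5/(0.3360×21.0)) = 7.501 m.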